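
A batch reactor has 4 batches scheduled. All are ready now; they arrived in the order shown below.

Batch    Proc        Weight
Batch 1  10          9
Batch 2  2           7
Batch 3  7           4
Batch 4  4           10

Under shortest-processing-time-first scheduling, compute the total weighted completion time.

SPT (increasing processing time): Batch 2 Batch 4 Batch 3 Batch 1.
Batch 2: finishes 2, weight 7, w·C = 14
Batch 4: finishes 6, weight 10, w·C = 60
Batch 3: finishes 13, weight 4, w·C = 52
Batch 1: finishes 23, weight 9, w·C = 207
Sum = 14+60+52+207 = 333.

333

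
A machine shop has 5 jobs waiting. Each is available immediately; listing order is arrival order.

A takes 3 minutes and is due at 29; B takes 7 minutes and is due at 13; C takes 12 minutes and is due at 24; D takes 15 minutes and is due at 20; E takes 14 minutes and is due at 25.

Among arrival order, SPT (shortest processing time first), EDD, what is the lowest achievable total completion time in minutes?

FIFO (arrival order): A B C D E.
A: 0→3
B: 3→10
C: 10→22
D: 22→37
E: 37→51
Sum = 3+10+22+37+51 = 123.
SPT (increasing processing time): A B C E D.
A: 0→3
B: 3→10
C: 10→22
E: 22→36
D: 36→51
Sum = 3+10+22+36+51 = 122.
EDD (increasing due date): B D C E A.
B: 0→7
D: 7→22
C: 22→34
E: 34→48
A: 48→51
Sum = 7+22+34+48+51 = 162.
FIFO 123, SPT 122, EDD 162 → minimum 122.

122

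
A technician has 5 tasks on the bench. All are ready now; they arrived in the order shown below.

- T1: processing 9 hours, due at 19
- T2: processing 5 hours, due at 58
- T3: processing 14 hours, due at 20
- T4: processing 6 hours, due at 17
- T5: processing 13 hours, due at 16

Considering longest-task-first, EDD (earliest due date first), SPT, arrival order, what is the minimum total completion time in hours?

116

LPT (decreasing processing time): T3 T5 T1 T4 T2.
T3: 0→14
T5: 14→27
T1: 27→36
T4: 36→42
T2: 42→47
Sum = 14+27+36+42+47 = 166.
EDD (increasing due date): T5 T4 T1 T3 T2.
T5: 0→13
T4: 13→19
T1: 19→28
T3: 28→42
T2: 42→47
Sum = 13+19+28+42+47 = 149.
SPT (increasing processing time): T2 T4 T1 T5 T3.
T2: 0→5
T4: 5→11
T1: 11→20
T5: 20→33
T3: 33→47
Sum = 5+11+20+33+47 = 116.
FIFO (arrival order): T1 T2 T3 T4 T5.
T1: 0→9
T2: 9→14
T3: 14→28
T4: 28→34
T5: 34→47
Sum = 9+14+28+34+47 = 132.
LPT 166, EDD 149, SPT 116, FIFO 132 → minimum 116.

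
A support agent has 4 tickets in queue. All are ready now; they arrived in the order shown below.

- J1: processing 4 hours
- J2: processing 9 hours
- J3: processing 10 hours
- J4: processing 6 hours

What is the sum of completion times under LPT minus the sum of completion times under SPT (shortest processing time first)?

21

LPT (decreasing processing time): J3 J2 J4 J1.
J3: 0→10
J2: 10→19
J4: 19→25
J1: 25→29
Sum = 10+19+25+29 = 83.
SPT (increasing processing time): J1 J4 J2 J3.
J1: 0→4
J4: 4→10
J2: 10→19
J3: 19→29
Sum = 4+10+19+29 = 62.
Difference = 83 − 62 = 21.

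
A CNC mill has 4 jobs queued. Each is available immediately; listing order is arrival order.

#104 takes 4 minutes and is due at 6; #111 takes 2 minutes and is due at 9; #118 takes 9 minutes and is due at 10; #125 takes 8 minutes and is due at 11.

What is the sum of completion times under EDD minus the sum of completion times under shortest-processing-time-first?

EDD (increasing due date): #104 #111 #118 #125.
#104: 0→4
#111: 4→6
#118: 6→15
#125: 15→23
Sum = 4+6+15+23 = 48.
SPT (increasing processing time): #111 #104 #125 #118.
#111: 0→2
#104: 2→6
#125: 6→14
#118: 14→23
Sum = 2+6+14+23 = 45.
Difference = 48 − 45 = 3.

3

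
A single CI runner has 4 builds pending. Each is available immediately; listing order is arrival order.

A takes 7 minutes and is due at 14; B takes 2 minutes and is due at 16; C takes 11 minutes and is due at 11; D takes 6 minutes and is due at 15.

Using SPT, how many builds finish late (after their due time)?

2

SPT (increasing processing time): B D A C.
B: 0→2, due 16, tardiness 0
D: 2→8, due 15, tardiness 0
A: 8→15, due 14, tardiness 1
C: 15→26, due 11, tardiness 15
Late builds: 2.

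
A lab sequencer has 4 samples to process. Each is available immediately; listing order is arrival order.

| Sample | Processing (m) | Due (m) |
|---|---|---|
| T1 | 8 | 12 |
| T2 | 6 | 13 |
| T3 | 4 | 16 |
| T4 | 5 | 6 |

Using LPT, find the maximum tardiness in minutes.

LPT (decreasing processing time): T1 T2 T4 T3.
T1: 0→8, due 12, tardiness 0
T2: 8→14, due 13, tardiness 1
T4: 14→19, due 6, tardiness 13
T3: 19→23, due 16, tardiness 7
Maximum = 13.

13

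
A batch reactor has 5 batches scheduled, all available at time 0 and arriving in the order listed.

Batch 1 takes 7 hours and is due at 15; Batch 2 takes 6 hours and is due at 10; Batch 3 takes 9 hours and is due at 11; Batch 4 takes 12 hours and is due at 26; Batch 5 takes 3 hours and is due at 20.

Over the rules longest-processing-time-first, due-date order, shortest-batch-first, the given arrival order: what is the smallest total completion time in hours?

90

LPT (decreasing processing time): Batch 4 Batch 3 Batch 1 Batch 2 Batch 5.
Batch 4: 0→12
Batch 3: 12→21
Batch 1: 21→28
Batch 2: 28→34
Batch 5: 34→37
Sum = 12+21+28+34+37 = 132.
EDD (increasing due date): Batch 2 Batch 3 Batch 1 Batch 5 Batch 4.
Batch 2: 0→6
Batch 3: 6→15
Batch 1: 15→22
Batch 5: 22→25
Batch 4: 25→37
Sum = 6+15+22+25+37 = 105.
SPT (increasing processing time): Batch 5 Batch 2 Batch 1 Batch 3 Batch 4.
Batch 5: 0→3
Batch 2: 3→9
Batch 1: 9→16
Batch 3: 16→25
Batch 4: 25→37
Sum = 3+9+16+25+37 = 90.
FIFO (arrival order): Batch 1 Batch 2 Batch 3 Batch 4 Batch 5.
Batch 1: 0→7
Batch 2: 7→13
Batch 3: 13→22
Batch 4: 22→34
Batch 5: 34→37
Sum = 7+13+22+34+37 = 113.
LPT 132, EDD 105, SPT 90, FIFO 113 → minimum 90.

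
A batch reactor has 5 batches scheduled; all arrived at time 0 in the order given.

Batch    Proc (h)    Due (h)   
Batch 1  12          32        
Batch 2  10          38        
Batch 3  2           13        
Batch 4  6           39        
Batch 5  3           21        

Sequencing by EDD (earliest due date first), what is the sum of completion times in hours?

EDD (increasing due date): Batch 3 Batch 5 Batch 1 Batch 2 Batch 4.
Batch 3: 0→2
Batch 5: 2→5
Batch 1: 5→17
Batch 2: 17→27
Batch 4: 27→33
Sum = 2+5+17+27+33 = 84.

84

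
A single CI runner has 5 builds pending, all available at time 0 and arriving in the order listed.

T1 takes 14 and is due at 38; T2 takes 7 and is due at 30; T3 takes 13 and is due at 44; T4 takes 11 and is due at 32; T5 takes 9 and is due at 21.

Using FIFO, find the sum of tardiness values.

46

FIFO (arrival order): T1 T2 T3 T4 T5.
T1: 0→14, due 38, tardiness 0
T2: 14→21, due 30, tardiness 0
T3: 21→34, due 44, tardiness 0
T4: 34→45, due 32, tardiness 13
T5: 45→54, due 21, tardiness 33
Sum = 0+0+0+13+33 = 46.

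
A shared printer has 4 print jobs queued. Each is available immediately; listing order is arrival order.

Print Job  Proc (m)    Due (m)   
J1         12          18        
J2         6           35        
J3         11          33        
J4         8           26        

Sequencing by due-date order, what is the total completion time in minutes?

100

EDD (increasing due date): J1 J4 J3 J2.
J1: 0→12
J4: 12→20
J3: 20→31
J2: 31→37
Sum = 12+20+31+37 = 100.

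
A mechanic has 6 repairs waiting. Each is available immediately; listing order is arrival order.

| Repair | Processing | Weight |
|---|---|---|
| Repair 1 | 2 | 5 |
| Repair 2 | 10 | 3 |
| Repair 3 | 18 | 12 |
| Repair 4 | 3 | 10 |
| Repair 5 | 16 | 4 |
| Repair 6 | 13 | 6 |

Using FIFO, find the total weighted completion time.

1304

FIFO (arrival order): Repair 1 Repair 2 Repair 3 Repair 4 Repair 5 Repair 6.
Repair 1: finishes 2, weight 5, w·C = 10
Repair 2: finishes 12, weight 3, w·C = 36
Repair 3: finishes 30, weight 12, w·C = 360
Repair 4: finishes 33, weight 10, w·C = 330
Repair 5: finishes 49, weight 4, w·C = 196
Repair 6: finishes 62, weight 6, w·C = 372
Sum = 10+36+360+330+196+372 = 1304.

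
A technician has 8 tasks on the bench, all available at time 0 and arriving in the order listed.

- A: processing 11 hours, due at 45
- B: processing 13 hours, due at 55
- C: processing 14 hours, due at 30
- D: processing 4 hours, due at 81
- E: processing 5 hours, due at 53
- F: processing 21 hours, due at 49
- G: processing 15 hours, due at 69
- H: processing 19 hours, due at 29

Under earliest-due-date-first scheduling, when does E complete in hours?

EDD (increasing due date): H C A F E B G D.
H: 0→19
C: 19→33
A: 33→44
F: 44→65
E: 65→70

70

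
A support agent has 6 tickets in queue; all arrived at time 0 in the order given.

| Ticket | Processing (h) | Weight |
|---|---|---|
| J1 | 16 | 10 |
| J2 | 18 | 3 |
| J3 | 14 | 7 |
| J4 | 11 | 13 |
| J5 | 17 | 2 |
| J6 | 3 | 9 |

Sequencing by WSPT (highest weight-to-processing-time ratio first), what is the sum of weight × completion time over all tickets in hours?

WSPT (decreasing weight/processing-time ratio): J6 J4 J1 J3 J2 J5.
J6: finishes 3, weight 9, w·C = 27
J4: finishes 14, weight 13, w·C = 182
J1: finishes 30, weight 10, w·C = 300
J3: finishes 44, weight 7, w·C = 308
J2: finishes 62, weight 3, w·C = 186
J5: finishes 79, weight 2, w·C = 158
Sum = 27+182+300+308+186+158 = 1161.

1161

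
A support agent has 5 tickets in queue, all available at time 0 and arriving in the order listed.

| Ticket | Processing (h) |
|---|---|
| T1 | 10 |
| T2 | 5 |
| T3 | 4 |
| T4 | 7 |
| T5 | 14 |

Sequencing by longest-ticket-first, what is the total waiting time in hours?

105

LPT (decreasing processing time): T5 T1 T4 T2 T3.
T5: waits 0, runs 0→14
T1: waits 14, runs 14→24
T4: waits 24, runs 24→31
T2: waits 31, runs 31→36
T3: waits 36, runs 36→40
Sum = 0+14+24+31+36 = 105.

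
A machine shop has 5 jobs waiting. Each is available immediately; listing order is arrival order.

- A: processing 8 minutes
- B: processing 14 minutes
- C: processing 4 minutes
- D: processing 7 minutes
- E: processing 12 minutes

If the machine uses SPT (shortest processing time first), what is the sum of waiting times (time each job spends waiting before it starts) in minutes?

SPT (increasing processing time): C D A E B.
C: waits 0, runs 0→4
D: waits 4, runs 4→11
A: waits 11, runs 11→19
E: waits 19, runs 19→31
B: waits 31, runs 31→45
Sum = 0+4+11+19+31 = 65.

65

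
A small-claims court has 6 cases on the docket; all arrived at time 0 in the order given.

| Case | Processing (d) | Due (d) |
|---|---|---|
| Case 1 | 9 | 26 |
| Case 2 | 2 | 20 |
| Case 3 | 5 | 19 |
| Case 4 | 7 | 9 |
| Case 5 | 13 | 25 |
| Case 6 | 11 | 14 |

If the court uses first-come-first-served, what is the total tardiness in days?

58

FIFO (arrival order): Case 1 Case 2 Case 3 Case 4 Case 5 Case 6.
Case 1: 0→9, due 26, tardiness 0
Case 2: 9→11, due 20, tardiness 0
Case 3: 11→16, due 19, tardiness 0
Case 4: 16→23, due 9, tardiness 14
Case 5: 23→36, due 25, tardiness 11
Case 6: 36→47, due 14, tardiness 33
Sum = 0+0+0+14+11+33 = 58.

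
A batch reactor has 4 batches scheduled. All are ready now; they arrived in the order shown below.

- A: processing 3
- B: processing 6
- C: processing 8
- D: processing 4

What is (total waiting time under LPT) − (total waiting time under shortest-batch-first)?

17

LPT (decreasing processing time): C B D A.
C: waits 0, runs 0→8
B: waits 8, runs 8→14
D: waits 14, runs 14→18
A: waits 18, runs 18→21
Sum = 0+8+14+18 = 40.
SPT (increasing processing time): A D B C.
A: waits 0, runs 0→3
D: waits 3, runs 3→7
B: waits 7, runs 7→13
C: waits 13, runs 13→21
Sum = 0+3+7+13 = 23.
Difference = 40 − 23 = 17.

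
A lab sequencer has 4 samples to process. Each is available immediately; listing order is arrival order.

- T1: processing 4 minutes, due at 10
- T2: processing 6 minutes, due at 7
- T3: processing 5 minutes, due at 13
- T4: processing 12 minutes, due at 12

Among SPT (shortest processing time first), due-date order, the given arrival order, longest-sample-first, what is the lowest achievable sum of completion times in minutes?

SPT (increasing processing time): T1 T3 T2 T4.
T1: 0→4
T3: 4→9
T2: 9→15
T4: 15→27
Sum = 4+9+15+27 = 55.
EDD (increasing due date): T2 T1 T4 T3.
T2: 0→6
T1: 6→10
T4: 10→22
T3: 22→27
Sum = 6+10+22+27 = 65.
FIFO (arrival order): T1 T2 T3 T4.
T1: 0→4
T2: 4→10
T3: 10→15
T4: 15→27
Sum = 4+10+15+27 = 56.
LPT (decreasing processing time): T4 T2 T3 T1.
T4: 0→12
T2: 12→18
T3: 18→23
T1: 23→27
Sum = 12+18+23+27 = 80.
SPT 55, EDD 65, FIFO 56, LPT 80 → minimum 55.

55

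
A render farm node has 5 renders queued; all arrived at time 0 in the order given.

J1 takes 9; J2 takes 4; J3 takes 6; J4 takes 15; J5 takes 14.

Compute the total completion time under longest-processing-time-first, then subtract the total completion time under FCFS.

51

LPT (decreasing processing time): J4 J5 J1 J3 J2.
J4: 0→15
J5: 15→29
J1: 29→38
J3: 38→44
J2: 44→48
Sum = 15+29+38+44+48 = 174.
FIFO (arrival order): J1 J2 J3 J4 J5.
J1: 0→9
J2: 9→13
J3: 13→19
J4: 19→34
J5: 34→48
Sum = 9+13+19+34+48 = 123.
Difference = 174 − 123 = 51.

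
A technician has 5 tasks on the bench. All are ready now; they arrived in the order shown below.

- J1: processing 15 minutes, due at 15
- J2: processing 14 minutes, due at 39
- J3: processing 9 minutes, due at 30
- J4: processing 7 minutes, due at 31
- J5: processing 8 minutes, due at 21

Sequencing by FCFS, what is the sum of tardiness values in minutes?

FIFO (arrival order): J1 J2 J3 J4 J5.
J1: 0→15, due 15, tardiness 0
J2: 15→29, due 39, tardiness 0
J3: 29→38, due 30, tardiness 8
J4: 38→45, due 31, tardiness 14
J5: 45→53, due 21, tardiness 32
Sum = 0+0+8+14+32 = 54.

54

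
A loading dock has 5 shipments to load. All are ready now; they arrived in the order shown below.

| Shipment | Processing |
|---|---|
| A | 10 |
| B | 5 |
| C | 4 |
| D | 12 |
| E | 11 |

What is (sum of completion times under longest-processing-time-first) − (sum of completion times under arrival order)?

31

LPT (decreasing processing time): D E A B C.
D: 0→12
E: 12→23
A: 23→33
B: 33→38
C: 38→42
Sum = 12+23+33+38+42 = 148.
FIFO (arrival order): A B C D E.
A: 0→10
B: 10→15
C: 15→19
D: 19→31
E: 31→42
Sum = 10+15+19+31+42 = 117.
Difference = 148 − 117 = 31.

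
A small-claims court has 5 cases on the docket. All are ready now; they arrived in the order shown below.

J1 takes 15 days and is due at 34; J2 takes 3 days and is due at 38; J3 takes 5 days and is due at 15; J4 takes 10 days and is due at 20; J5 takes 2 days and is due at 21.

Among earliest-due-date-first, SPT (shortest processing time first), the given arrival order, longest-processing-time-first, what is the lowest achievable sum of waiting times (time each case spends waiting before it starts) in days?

EDD (increasing due date): J3 J4 J5 J1 J2.
J3: waits 0, runs 0→5
J4: waits 5, runs 5→15
J5: waits 15, runs 15→17
J1: waits 17, runs 17→32
J2: waits 32, runs 32→35
Sum = 0+5+15+17+32 = 69.
SPT (increasing processing time): J5 J2 J3 J4 J1.
J5: waits 0, runs 0→2
J2: waits 2, runs 2→5
J3: waits 5, runs 5→10
J4: waits 10, runs 10→20
J1: waits 20, runs 20→35
Sum = 0+2+5+10+20 = 37.
FIFO (arrival order): J1 J2 J3 J4 J5.
J1: waits 0, runs 0→15
J2: waits 15, runs 15→18
J3: waits 18, runs 18→23
J4: waits 23, runs 23→33
J5: waits 33, runs 33→35
Sum = 0+15+18+23+33 = 89.
LPT (decreasing processing time): J1 J4 J3 J2 J5.
J1: waits 0, runs 0→15
J4: waits 15, runs 15→25
J3: waits 25, runs 25→30
J2: waits 30, runs 30→33
J5: waits 33, runs 33→35
Sum = 0+15+25+30+33 = 103.
EDD 69, SPT 37, FIFO 89, LPT 103 → minimum 37.

37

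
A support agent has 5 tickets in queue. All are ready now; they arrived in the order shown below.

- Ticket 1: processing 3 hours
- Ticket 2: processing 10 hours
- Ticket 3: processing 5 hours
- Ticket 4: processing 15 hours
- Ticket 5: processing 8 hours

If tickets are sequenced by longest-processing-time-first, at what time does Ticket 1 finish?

LPT (decreasing processing time): Ticket 4 Ticket 2 Ticket 5 Ticket 3 Ticket 1.
Ticket 4: 0→15
Ticket 2: 15→25
Ticket 5: 25→33
Ticket 3: 33→38
Ticket 1: 38→41

41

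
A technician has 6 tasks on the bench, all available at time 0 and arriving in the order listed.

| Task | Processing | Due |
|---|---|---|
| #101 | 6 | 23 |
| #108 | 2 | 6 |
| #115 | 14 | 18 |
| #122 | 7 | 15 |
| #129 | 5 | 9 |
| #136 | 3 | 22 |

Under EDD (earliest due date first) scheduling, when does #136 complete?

EDD (increasing due date): #108 #129 #122 #115 #136 #101.
#108: 0→2
#129: 2→7
#122: 7→14
#115: 14→28
#136: 28→31

31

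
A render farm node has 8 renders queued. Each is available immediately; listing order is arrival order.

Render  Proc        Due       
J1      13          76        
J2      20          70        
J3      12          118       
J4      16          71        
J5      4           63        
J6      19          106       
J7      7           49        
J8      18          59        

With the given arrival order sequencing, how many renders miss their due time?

FIFO (arrival order): J1 J2 J3 J4 J5 J6 J7 J8.
J1: 0→13, due 76, tardiness 0
J2: 13→33, due 70, tardiness 0
J3: 33→45, due 118, tardiness 0
J4: 45→61, due 71, tardiness 0
J5: 61→65, due 63, tardiness 2
J6: 65→84, due 106, tardiness 0
J7: 84→91, due 49, tardiness 42
J8: 91→109, due 59, tardiness 50
Late renders: 3.

3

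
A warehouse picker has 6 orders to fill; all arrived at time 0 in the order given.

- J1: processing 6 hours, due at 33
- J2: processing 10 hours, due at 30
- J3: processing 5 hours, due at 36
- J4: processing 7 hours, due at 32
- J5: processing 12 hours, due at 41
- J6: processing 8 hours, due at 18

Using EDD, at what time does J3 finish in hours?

36

EDD (increasing due date): J6 J2 J4 J1 J3 J5.
J6: 0→8
J2: 8→18
J4: 18→25
J1: 25→31
J3: 31→36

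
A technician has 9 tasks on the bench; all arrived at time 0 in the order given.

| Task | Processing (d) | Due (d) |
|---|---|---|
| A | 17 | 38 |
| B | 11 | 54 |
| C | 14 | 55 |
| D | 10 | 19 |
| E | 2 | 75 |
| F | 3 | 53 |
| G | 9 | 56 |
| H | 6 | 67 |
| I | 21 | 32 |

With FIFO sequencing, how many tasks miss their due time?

5

FIFO (arrival order): A B C D E F G H I.
A: 0→17, due 38, tardiness 0
B: 17→28, due 54, tardiness 0
C: 28→42, due 55, tardiness 0
D: 42→52, due 19, tardiness 33
E: 52→54, due 75, tardiness 0
F: 54→57, due 53, tardiness 4
G: 57→66, due 56, tardiness 10
H: 66→72, due 67, tardiness 5
I: 72→93, due 32, tardiness 61
Late tasks: 5.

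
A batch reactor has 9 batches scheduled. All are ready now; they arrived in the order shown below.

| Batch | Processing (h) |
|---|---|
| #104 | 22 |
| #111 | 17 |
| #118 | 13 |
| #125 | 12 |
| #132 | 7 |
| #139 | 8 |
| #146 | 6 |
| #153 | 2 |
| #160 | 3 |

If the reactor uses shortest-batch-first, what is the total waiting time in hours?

SPT (increasing processing time): #153 #160 #146 #132 #139 #125 #118 #111 #104.
#153: waits 0, runs 0→2
#160: waits 2, runs 2→5
#146: waits 5, runs 5→11
#132: waits 11, runs 11→18
#139: waits 18, runs 18→26
#125: waits 26, runs 26→38
#118: waits 38, runs 38→51
#111: waits 51, runs 51→68
#104: waits 68, runs 68→90
Sum = 0+2+5+11+18+26+38+51+68 = 219.

219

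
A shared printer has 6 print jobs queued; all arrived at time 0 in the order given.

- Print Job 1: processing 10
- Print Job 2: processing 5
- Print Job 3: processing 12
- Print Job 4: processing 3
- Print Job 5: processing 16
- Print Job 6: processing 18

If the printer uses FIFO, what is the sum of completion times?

192

FIFO (arrival order): Print Job 1 Print Job 2 Print Job 3 Print Job 4 Print Job 5 Print Job 6.
Print Job 1: 0→10
Print Job 2: 10→15
Print Job 3: 15→27
Print Job 4: 27→30
Print Job 5: 30→46
Print Job 6: 46→64
Sum = 10+15+27+30+46+64 = 192.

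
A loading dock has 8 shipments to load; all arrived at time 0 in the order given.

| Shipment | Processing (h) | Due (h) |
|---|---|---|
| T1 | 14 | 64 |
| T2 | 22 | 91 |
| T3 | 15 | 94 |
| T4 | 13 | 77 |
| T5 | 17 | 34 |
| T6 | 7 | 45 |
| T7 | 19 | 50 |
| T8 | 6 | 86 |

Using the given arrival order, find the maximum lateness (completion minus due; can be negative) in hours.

FIFO (arrival order): T1 T2 T3 T4 T5 T6 T7 T8.
T1: 0→14, due 64, lateness -50
T2: 14→36, due 91, lateness -55
T3: 36→51, due 94, lateness -43
T4: 51→64, due 77, lateness -13
T5: 64→81, due 34, lateness 47
T6: 81→88, due 45, lateness 43
T7: 88→107, due 50, lateness 57
T8: 107→113, due 86, lateness 27
Maximum = 57.

57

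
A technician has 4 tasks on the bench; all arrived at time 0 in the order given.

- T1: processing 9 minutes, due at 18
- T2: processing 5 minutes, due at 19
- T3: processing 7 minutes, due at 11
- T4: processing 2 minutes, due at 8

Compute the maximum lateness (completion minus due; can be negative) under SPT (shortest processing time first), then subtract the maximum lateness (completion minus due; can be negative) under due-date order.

1

SPT (increasing processing time): T4 T2 T3 T1.
T4: 0→2, due 8, lateness -6
T2: 2→7, due 19, lateness -12
T3: 7→14, due 11, lateness 3
T1: 14→23, due 18, lateness 5
Maximum = 5.
EDD (increasing due date): T4 T3 T1 T2.
T4: 0→2, due 8, lateness -6
T3: 2→9, due 11, lateness -2
T1: 9→18, due 18, lateness 0
T2: 18→23, due 19, lateness 4
Maximum = 4.
Difference = 5 − 4 = 1.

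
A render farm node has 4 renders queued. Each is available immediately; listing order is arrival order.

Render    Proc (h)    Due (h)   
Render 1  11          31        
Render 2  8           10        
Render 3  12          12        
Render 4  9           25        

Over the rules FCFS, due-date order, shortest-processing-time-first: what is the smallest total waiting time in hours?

53

FIFO (arrival order): Render 1 Render 2 Render 3 Render 4.
Render 1: waits 0, runs 0→11
Render 2: waits 11, runs 11→19
Render 3: waits 19, runs 19→31
Render 4: waits 31, runs 31→40
Sum = 0+11+19+31 = 61.
EDD (increasing due date): Render 2 Render 3 Render 4 Render 1.
Render 2: waits 0, runs 0→8
Render 3: waits 8, runs 8→20
Render 4: waits 20, runs 20→29
Render 1: waits 29, runs 29→40
Sum = 0+8+20+29 = 57.
SPT (increasing processing time): Render 2 Render 4 Render 1 Render 3.
Render 2: waits 0, runs 0→8
Render 4: waits 8, runs 8→17
Render 1: waits 17, runs 17→28
Render 3: waits 28, runs 28→40
Sum = 0+8+17+28 = 53.
FIFO 61, EDD 57, SPT 53 → minimum 53.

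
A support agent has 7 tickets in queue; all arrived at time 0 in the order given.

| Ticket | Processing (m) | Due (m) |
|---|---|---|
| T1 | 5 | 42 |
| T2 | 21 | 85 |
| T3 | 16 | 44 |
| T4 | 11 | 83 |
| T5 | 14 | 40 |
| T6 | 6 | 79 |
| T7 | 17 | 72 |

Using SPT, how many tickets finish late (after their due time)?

SPT (increasing processing time): T1 T6 T4 T5 T3 T7 T2.
T1: 0→5, due 42, tardiness 0
T6: 5→11, due 79, tardiness 0
T4: 11→22, due 83, tardiness 0
T5: 22→36, due 40, tardiness 0
T3: 36→52, due 44, tardiness 8
T7: 52→69, due 72, tardiness 0
T2: 69→90, due 85, tardiness 5
Late tickets: 2.

2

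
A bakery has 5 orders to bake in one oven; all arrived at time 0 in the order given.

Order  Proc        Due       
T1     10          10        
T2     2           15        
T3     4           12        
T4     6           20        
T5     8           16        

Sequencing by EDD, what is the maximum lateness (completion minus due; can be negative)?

EDD (increasing due date): T1 T3 T2 T5 T4.
T1: 0→10, due 10, lateness 0
T3: 10→14, due 12, lateness 2
T2: 14→16, due 15, lateness 1
T5: 16→24, due 16, lateness 8
T4: 24→30, due 20, lateness 10
Maximum = 10.

10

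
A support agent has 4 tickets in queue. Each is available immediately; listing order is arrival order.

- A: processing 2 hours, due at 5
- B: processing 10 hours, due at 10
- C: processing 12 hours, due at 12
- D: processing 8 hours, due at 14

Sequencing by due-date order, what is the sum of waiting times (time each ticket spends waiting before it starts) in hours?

38

EDD (increasing due date): A B C D.
A: waits 0, runs 0→2
B: waits 2, runs 2→12
C: waits 12, runs 12→24
D: waits 24, runs 24→32
Sum = 0+2+12+24 = 38.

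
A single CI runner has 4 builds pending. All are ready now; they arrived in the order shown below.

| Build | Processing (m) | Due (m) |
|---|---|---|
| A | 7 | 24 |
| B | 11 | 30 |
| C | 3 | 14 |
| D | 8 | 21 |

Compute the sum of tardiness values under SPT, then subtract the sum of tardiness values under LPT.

-17

SPT (increasing processing time): C A D B.
C: 0→3, due 14, tardiness 0
A: 3→10, due 24, tardiness 0
D: 10→18, due 21, tardiness 0
B: 18→29, due 30, tardiness 0
Sum = 0+0+0+0 = 0.
LPT (decreasing processing time): B D A C.
B: 0→11, due 30, tardiness 0
D: 11→19, due 21, tardiness 0
A: 19→26, due 24, tardiness 2
C: 26→29, due 14, tardiness 15
Sum = 0+0+2+15 = 17.
Difference = 0 − 17 = -17.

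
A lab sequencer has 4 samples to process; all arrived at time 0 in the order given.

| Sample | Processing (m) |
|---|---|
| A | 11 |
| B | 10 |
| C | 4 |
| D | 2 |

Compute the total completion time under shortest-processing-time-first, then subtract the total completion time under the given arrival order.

-33

SPT (increasing processing time): D C B A.
D: 0→2
C: 2→6
B: 6→16
A: 16→27
Sum = 2+6+16+27 = 51.
FIFO (arrival order): A B C D.
A: 0→11
B: 11→21
C: 21→25
D: 25→27
Sum = 11+21+25+27 = 84.
Difference = 51 − 84 = -33.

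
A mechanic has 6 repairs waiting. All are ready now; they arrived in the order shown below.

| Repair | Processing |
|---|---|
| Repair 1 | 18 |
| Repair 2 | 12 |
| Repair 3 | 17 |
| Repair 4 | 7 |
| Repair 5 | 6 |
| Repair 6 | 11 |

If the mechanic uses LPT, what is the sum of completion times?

294

LPT (decreasing processing time): Repair 1 Repair 3 Repair 2 Repair 6 Repair 4 Repair 5.
Repair 1: 0→18
Repair 3: 18→35
Repair 2: 35→47
Repair 6: 47→58
Repair 4: 58→65
Repair 5: 65→71
Sum = 18+35+47+58+65+71 = 294.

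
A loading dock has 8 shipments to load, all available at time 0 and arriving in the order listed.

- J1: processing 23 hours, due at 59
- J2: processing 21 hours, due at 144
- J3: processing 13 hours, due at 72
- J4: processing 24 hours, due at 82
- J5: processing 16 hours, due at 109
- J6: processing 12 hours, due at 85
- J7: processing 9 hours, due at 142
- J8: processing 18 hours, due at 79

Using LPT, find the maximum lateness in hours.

43

LPT (decreasing processing time): J4 J1 J2 J8 J5 J3 J6 J7.
J4: 0→24, due 82, lateness -58
J1: 24→47, due 59, lateness -12
J2: 47→68, due 144, lateness -76
J8: 68→86, due 79, lateness 7
J5: 86→102, due 109, lateness -7
J3: 102→115, due 72, lateness 43
J6: 115→127, due 85, lateness 42
J7: 127→136, due 142, lateness -6
Maximum = 43.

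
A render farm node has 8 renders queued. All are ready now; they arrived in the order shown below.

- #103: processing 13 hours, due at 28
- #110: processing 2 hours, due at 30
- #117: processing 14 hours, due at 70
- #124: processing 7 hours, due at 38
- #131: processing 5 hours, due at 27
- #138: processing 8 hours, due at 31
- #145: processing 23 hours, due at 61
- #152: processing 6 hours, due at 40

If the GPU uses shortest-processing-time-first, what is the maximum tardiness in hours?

SPT (increasing processing time): #110 #131 #152 #124 #138 #103 #117 #145.
#110: 0→2, due 30, tardiness 0
#131: 2→7, due 27, tardiness 0
#152: 7→13, due 40, tardiness 0
#124: 13→20, due 38, tardiness 0
#138: 20→28, due 31, tardiness 0
#103: 28→41, due 28, tardiness 13
#117: 41→55, due 70, tardiness 0
#145: 55→78, due 61, tardiness 17
Maximum = 17.

17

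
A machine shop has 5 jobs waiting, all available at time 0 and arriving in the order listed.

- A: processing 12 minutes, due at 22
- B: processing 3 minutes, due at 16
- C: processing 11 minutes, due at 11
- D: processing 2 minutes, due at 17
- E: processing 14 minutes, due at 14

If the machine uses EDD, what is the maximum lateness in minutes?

20

EDD (increasing due date): C E B D A.
C: 0→11, due 11, lateness 0
E: 11→25, due 14, lateness 11
B: 25→28, due 16, lateness 12
D: 28→30, due 17, lateness 13
A: 30→42, due 22, lateness 20
Maximum = 20.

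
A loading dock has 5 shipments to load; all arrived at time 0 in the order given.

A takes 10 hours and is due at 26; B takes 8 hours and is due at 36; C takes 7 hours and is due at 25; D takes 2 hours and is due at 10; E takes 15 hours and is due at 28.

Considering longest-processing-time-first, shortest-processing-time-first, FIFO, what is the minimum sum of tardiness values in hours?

LPT (decreasing processing time): E A B C D.
E: 0→15, due 28, tardiness 0
A: 15→25, due 26, tardiness 0
B: 25→33, due 36, tardiness 0
C: 33→40, due 25, tardiness 15
D: 40→42, due 10, tardiness 32
Sum = 0+0+0+15+32 = 47.
SPT (increasing processing time): D C B A E.
D: 0→2, due 10, tardiness 0
C: 2→9, due 25, tardiness 0
B: 9→17, due 36, tardiness 0
A: 17→27, due 26, tardiness 1
E: 27→42, due 28, tardiness 14
Sum = 0+0+0+1+14 = 15.
FIFO (arrival order): A B C D E.
A: 0→10, due 26, tardiness 0
B: 10→18, due 36, tardiness 0
C: 18→25, due 25, tardiness 0
D: 25→27, due 10, tardiness 17
E: 27→42, due 28, tardiness 14
Sum = 0+0+0+17+14 = 31.
LPT 47, SPT 15, FIFO 31 → minimum 15.

15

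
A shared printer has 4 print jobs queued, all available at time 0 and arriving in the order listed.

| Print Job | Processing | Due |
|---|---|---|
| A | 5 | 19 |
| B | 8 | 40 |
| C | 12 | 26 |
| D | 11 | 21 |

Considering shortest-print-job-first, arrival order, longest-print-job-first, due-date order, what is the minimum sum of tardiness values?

2

SPT (increasing processing time): A B D C.
A: 0→5, due 19, tardiness 0
B: 5→13, due 40, tardiness 0
D: 13→24, due 21, tardiness 3
C: 24→36, due 26, tardiness 10
Sum = 0+0+3+10 = 13.
FIFO (arrival order): A B C D.
A: 0→5, due 19, tardiness 0
B: 5→13, due 40, tardiness 0
C: 13→25, due 26, tardiness 0
D: 25→36, due 21, tardiness 15
Sum = 0+0+0+15 = 15.
LPT (decreasing processing time): C D B A.
C: 0→12, due 26, tardiness 0
D: 12→23, due 21, tardiness 2
B: 23→31, due 40, tardiness 0
A: 31→36, due 19, tardiness 17
Sum = 0+2+0+17 = 19.
EDD (increasing due date): A D C B.
A: 0→5, due 19, tardiness 0
D: 5→16, due 21, tardiness 0
C: 16→28, due 26, tardiness 2
B: 28→36, due 40, tardiness 0
Sum = 0+0+2+0 = 2.
SPT 13, FIFO 15, LPT 19, EDD 2 → minimum 2.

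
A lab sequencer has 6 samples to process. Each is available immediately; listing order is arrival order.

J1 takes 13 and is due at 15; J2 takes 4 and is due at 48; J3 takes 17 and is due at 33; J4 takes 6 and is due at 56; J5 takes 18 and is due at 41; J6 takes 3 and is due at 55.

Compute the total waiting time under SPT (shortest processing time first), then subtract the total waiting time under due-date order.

-106

SPT (increasing processing time): J6 J2 J4 J1 J3 J5.
J6: waits 0, runs 0→3
J2: waits 3, runs 3→7
J4: waits 7, runs 7→13
J1: waits 13, runs 13→26
J3: waits 26, runs 26→43
J5: waits 43, runs 43→61
Sum = 0+3+7+13+26+43 = 92.
EDD (increasing due date): J1 J3 J5 J2 J6 J4.
J1: waits 0, runs 0→13
J3: waits 13, runs 13→30
J5: waits 30, runs 30→48
J2: waits 48, runs 48→52
J6: waits 52, runs 52→55
J4: waits 55, runs 55→61
Sum = 0+13+30+48+52+55 = 198.
Difference = 92 − 198 = -106.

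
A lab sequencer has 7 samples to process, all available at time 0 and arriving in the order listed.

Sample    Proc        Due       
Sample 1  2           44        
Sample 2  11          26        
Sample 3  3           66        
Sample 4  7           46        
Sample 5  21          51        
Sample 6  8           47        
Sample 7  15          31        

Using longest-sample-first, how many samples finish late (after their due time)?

LPT (decreasing processing time): Sample 5 Sample 7 Sample 2 Sample 6 Sample 4 Sample 3 Sample 1.
Sample 5: 0→21, due 51, tardiness 0
Sample 7: 21→36, due 31, tardiness 5
Sample 2: 36→47, due 26, tardiness 21
Sample 6: 47→55, due 47, tardiness 8
Sample 4: 55→62, due 46, tardiness 16
Sample 3: 62→65, due 66, tardiness 0
Sample 1: 65→67, due 44, tardiness 23
Late samples: 5.

5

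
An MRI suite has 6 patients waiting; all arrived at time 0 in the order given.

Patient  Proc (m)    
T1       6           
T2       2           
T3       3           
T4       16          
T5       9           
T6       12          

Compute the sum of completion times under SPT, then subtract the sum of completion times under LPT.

SPT (increasing processing time): T2 T3 T1 T5 T6 T4.
T2: 0→2
T3: 2→5
T1: 5→11
T5: 11→20
T6: 20→32
T4: 32→48
Sum = 2+5+11+20+32+48 = 118.
LPT (decreasing processing time): T4 T6 T5 T1 T3 T2.
T4: 0→16
T6: 16→28
T5: 28→37
T1: 37→43
T3: 43→46
T2: 46→48
Sum = 16+28+37+43+46+48 = 218.
Difference = 118 − 218 = -100.

-100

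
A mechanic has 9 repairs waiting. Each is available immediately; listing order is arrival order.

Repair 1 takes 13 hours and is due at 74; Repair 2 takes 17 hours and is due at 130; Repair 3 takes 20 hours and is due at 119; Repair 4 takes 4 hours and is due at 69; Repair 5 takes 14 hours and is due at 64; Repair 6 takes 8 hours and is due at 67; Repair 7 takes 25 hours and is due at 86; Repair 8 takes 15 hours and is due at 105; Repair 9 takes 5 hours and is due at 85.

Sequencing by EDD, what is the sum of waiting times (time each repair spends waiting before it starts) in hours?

402

EDD (increasing due date): Repair 5 Repair 6 Repair 4 Repair 1 Repair 9 Repair 7 Repair 8 Repair 3 Repair 2.
Repair 5: waits 0, runs 0→14
Repair 6: waits 14, runs 14→22
Repair 4: waits 22, runs 22→26
Repair 1: waits 26, runs 26→39
Repair 9: waits 39, runs 39→44
Repair 7: waits 44, runs 44→69
Repair 8: waits 69, runs 69→84
Repair 3: waits 84, runs 84→104
Repair 2: waits 104, runs 104→121
Sum = 0+14+22+26+39+44+69+84+104 = 402.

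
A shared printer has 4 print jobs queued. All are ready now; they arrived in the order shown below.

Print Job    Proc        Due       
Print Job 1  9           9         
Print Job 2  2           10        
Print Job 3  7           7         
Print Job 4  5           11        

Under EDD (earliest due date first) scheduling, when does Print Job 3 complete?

7

EDD (increasing due date): Print Job 3 Print Job 1 Print Job 2 Print Job 4.
Print Job 3: 0→7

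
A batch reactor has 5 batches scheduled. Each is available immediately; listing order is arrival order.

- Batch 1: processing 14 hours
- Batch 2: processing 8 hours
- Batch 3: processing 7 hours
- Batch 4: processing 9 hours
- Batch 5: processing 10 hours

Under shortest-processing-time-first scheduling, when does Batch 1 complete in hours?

48

SPT (increasing processing time): Batch 3 Batch 2 Batch 4 Batch 5 Batch 1.
Batch 3: 0→7
Batch 2: 7→15
Batch 4: 15→24
Batch 5: 24→34
Batch 1: 34→48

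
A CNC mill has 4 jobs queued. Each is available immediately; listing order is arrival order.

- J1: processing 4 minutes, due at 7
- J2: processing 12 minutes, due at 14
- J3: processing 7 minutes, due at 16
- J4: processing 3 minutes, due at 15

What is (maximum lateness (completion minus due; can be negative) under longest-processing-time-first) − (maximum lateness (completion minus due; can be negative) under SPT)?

4

LPT (decreasing processing time): J2 J3 J1 J4.
J2: 0→12, due 14, lateness -2
J3: 12→19, due 16, lateness 3
J1: 19→23, due 7, lateness 16
J4: 23→26, due 15, lateness 11
Maximum = 16.
SPT (increasing processing time): J4 J1 J3 J2.
J4: 0→3, due 15, lateness -12
J1: 3→7, due 7, lateness 0
J3: 7→14, due 16, lateness -2
J2: 14→26, due 14, lateness 12
Maximum = 12.
Difference = 16 − 12 = 4.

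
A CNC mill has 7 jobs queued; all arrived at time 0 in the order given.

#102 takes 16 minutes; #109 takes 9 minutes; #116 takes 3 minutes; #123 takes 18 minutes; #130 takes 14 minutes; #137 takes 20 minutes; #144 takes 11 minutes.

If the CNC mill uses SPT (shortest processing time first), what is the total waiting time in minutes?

SPT (increasing processing time): #116 #109 #144 #130 #102 #123 #137.
#116: waits 0, runs 0→3
#109: waits 3, runs 3→12
#144: waits 12, runs 12→23
#130: waits 23, runs 23→37
#102: waits 37, runs 37→53
#123: waits 53, runs 53→71
#137: waits 71, runs 71→91
Sum = 0+3+12+23+37+53+71 = 199.

199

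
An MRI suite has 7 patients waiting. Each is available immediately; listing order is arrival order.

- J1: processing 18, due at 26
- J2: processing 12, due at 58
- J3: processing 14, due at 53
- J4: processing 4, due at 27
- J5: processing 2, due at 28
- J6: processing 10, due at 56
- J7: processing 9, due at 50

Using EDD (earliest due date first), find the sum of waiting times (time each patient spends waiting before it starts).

EDD (increasing due date): J1 J4 J5 J7 J3 J6 J2.
J1: waits 0, runs 0→18
J4: waits 18, runs 18→22
J5: waits 22, runs 22→24
J7: waits 24, runs 24→33
J3: waits 33, runs 33→47
J6: waits 47, runs 47→57
J2: waits 57, runs 57→69
Sum = 0+18+22+24+33+47+57 = 201.

201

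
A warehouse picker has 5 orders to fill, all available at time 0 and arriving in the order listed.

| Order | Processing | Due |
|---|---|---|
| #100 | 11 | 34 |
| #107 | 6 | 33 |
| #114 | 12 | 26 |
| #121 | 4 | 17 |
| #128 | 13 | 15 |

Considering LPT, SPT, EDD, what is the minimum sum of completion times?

LPT (decreasing processing time): #128 #114 #100 #107 #121.
#128: 0→13
#114: 13→25
#100: 25→36
#107: 36→42
#121: 42→46
Sum = 13+25+36+42+46 = 162.
SPT (increasing processing time): #121 #107 #100 #114 #128.
#121: 0→4
#107: 4→10
#100: 10→21
#114: 21→33
#128: 33→46
Sum = 4+10+21+33+46 = 114.
EDD (increasing due date): #128 #121 #114 #107 #100.
#128: 0→13
#121: 13→17
#114: 17→29
#107: 29→35
#100: 35→46
Sum = 13+17+29+35+46 = 140.
LPT 162, SPT 114, EDD 140 → minimum 114.

114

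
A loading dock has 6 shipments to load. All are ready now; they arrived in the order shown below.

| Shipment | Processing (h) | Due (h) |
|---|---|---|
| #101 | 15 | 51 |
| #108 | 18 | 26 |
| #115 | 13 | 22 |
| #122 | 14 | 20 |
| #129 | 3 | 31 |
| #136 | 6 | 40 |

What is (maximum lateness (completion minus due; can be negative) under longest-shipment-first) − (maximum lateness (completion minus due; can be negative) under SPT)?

LPT (decreasing processing time): #108 #101 #122 #115 #136 #129.
#108: 0→18, due 26, lateness -8
#101: 18→33, due 51, lateness -18
#122: 33→47, due 20, lateness 27
#115: 47→60, due 22, lateness 38
#136: 60→66, due 40, lateness 26
#129: 66→69, due 31, lateness 38
Maximum = 38.
SPT (increasing processing time): #129 #136 #115 #122 #101 #108.
#129: 0→3, due 31, lateness -28
#136: 3→9, due 40, lateness -31
#115: 9→22, due 22, lateness 0
#122: 22→36, due 20, lateness 16
#101: 36→51, due 51, lateness 0
#108: 51→69, due 26, lateness 43
Maximum = 43.
Difference = 38 − 43 = -5.

-5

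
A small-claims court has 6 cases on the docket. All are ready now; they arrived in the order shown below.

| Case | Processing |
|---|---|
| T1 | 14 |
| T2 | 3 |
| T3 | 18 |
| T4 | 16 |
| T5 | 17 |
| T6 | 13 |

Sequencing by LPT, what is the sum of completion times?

328

LPT (decreasing processing time): T3 T5 T4 T1 T6 T2.
T3: 0→18
T5: 18→35
T4: 35→51
T1: 51→65
T6: 65→78
T2: 78→81
Sum = 18+35+51+65+78+81 = 328.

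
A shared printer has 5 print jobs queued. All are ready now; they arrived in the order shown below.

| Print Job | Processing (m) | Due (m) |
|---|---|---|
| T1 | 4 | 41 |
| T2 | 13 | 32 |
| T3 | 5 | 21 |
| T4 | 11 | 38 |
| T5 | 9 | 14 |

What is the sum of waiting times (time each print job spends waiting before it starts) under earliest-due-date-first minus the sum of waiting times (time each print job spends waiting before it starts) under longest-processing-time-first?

EDD (increasing due date): T5 T3 T2 T4 T1.
T5: waits 0, runs 0→9
T3: waits 9, runs 9→14
T2: waits 14, runs 14→27
T4: waits 27, runs 27→38
T1: waits 38, runs 38→42
Sum = 0+9+14+27+38 = 88.
LPT (decreasing processing time): T2 T4 T5 T3 T1.
T2: waits 0, runs 0→13
T4: waits 13, runs 13→24
T5: waits 24, runs 24→33
T3: waits 33, runs 33→38
T1: waits 38, runs 38→42
Sum = 0+13+24+33+38 = 108.
Difference = 88 − 108 = -20.

-20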